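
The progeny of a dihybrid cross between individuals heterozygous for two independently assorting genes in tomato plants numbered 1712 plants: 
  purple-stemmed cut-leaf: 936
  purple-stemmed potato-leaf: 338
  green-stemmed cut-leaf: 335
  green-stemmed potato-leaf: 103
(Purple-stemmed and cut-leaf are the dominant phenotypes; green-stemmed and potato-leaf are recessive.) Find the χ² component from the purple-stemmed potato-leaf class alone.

A dihybrid F₂ with independent assortment and complete dominance at both loci gives a 9:3:3:1 phenotypic ratio.
Total ratio parts = 16. Expected numbers out of 1712:
  purple-stemmed cut-leaf: 1712 × 9/16 = 963
  purple-stemmed potato-leaf: 1712 × 3/16 = 321
  green-stemmed cut-leaf: 1712 × 3/16 = 321
  green-stemmed potato-leaf: 1712 × 1/16 = 107
Contribution of purple-stemmed potato-leaf: (338 − 321)² / 321 = 0.9003

0.900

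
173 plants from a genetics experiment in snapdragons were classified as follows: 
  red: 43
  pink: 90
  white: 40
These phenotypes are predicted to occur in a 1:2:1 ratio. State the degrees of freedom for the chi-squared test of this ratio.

A goodness-of-fit test with 3 phenotype classes has df = 3 − 1 = 2.

2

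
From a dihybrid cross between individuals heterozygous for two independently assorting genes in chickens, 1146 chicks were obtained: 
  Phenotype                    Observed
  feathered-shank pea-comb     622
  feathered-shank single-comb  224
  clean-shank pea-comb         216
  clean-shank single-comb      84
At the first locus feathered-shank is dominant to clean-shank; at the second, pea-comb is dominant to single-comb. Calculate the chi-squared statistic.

A dihybrid F₂ with independent assortment and complete dominance at both loci gives a 9:3:3:1 phenotypic ratio.
Total ratio parts = 16. Expected numbers out of 1146:
  feathered-shank pea-comb: 1146 × 9/16 = 644.625
  feathered-shank single-comb: 1146 × 3/16 = 214.875
  clean-shank pea-comb: 1146 × 3/16 = 214.875
  clean-shank single-comb: 1146 × 1/16 = 71.625
χ² = Σ (O − E)² / E
  feathered-shank pea-comb: (622 − 644.625)² / 644.625 = 0.7941
  feathered-shank single-comb: (224 − 214.875)² / 214.875 = 0.3875
  clean-shank pea-comb: (216 − 214.875)² / 214.875 = 0.0059
  clean-shank single-comb: (84 − 71.625)² / 71.625 = 2.1381
χ² = 0.7941 + 0.3875 + 0.0059 + 2.1381 = 3.3256 ≈ 3.326

3.326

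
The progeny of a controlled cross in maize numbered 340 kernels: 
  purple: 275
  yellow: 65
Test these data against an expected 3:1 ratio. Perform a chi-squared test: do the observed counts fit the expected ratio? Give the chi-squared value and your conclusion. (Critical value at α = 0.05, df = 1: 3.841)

The 3:1 ratio has 4 parts, so with N = 340 the expected counts are:
  purple: 340 × 3/4 = 255
  yellow: 340 × 1/4 = 85
χ² = Σ (O − E)² / E
  purple: (275 − 255)² / 255 = 1.5686
  yellow: (65 − 85)² / 85 = 4.7059
χ² = 1.5686 + 4.7059 = 6.2745 ≈ 6.275
Degrees of freedom = 2 − 1 = 1; critical value at α = 0.05 is 3.841.
Since 6.275 > 3.841, we reject the null hypothesis — the data do not fit the 3:1 ratio.

6.275; not consistent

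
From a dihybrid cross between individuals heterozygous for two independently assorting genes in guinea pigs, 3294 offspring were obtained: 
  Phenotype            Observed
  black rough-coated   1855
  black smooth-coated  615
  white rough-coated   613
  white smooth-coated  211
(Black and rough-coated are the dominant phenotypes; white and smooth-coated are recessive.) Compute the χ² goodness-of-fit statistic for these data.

A dihybrid F₂ with independent assortment and complete dominance at both loci gives a 9:3:3:1 phenotypic ratio.
Expected counts for N = 3294 under a 9:3:3:1 ratio (total parts = 16):
  black rough-coated: 3294 × 9/16 = 1852.875
  black smooth-coated: 3294 × 3/16 = 617.625
  white rough-coated: 3294 × 3/16 = 617.625
  white smooth-coated: 3294 × 1/16 = 205.875
χ² = Σ (O − E)² / E
  black rough-coated: (1855 − 1852.875)² / 1852.875 = 0.0024
  black smooth-coated: (615 − 617.625)² / 617.625 = 0.0112
  white rough-coated: (613 − 617.625)² / 617.625 = 0.0346
  white smooth-coated: (211 − 205.875)² / 205.875 = 0.1276
χ² = 0.0024 + 0.0112 + 0.0346 + 0.1276 = 0.1758 ≈ 0.176

0.176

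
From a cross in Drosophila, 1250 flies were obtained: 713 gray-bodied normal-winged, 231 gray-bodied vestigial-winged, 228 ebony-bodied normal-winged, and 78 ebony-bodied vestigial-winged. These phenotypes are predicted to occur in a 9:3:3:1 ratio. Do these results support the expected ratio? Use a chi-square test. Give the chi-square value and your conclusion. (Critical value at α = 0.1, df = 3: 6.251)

0.361; consistent

Total ratio parts = 16. Expected numbers out of 1250:
  gray-bodied normal-winged: 1250 × 9/16 = 703.125
  gray-bodied vestigial-winged: 1250 × 3/16 = 234.375
  ebony-bodied normal-winged: 1250 × 3/16 = 234.375
  ebony-bodied vestigial-winged: 1250 × 1/16 = 78.125
χ² = Σ (O − E)² / E
  gray-bodied normal-winged: (713 − 703.125)² / 703.125 = 0.1387
  gray-bodied vestigial-winged: (231 − 234.375)² / 234.375 = 0.0486
  ebony-bodied normal-winged: (228 − 234.375)² / 234.375 = 0.1734
  ebony-bodied vestigial-winged: (78 − 78.125)² / 78.125 = 0.0002
χ² = 0.1387 + 0.0486 + 0.1734 + 0.0002 = 0.3609 ≈ 0.361
Degrees of freedom = 4 − 1 = 3; critical value at α = 0.1 is 6.251.
Since 0.361 < 6.251, we fail to reject the null hypothesis — the data are consistent with the 9:3:3:1 ratio.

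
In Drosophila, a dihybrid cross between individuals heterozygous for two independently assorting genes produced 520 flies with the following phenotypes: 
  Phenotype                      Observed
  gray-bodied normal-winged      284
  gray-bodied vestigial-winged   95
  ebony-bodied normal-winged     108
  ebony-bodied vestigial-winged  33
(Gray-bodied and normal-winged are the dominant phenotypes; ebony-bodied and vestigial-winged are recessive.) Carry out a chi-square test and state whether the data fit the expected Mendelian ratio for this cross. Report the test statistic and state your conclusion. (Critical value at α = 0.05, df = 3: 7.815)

1.450; consistent

A dihybrid F₂ with independent assortment and complete dominance at both loci gives a 9:3:3:1 phenotypic ratio.
Under the 9:3:3:1 hypothesis (Σ ratio = 16, N = 520):
  gray-bodied normal-winged: 520 × 9/16 = 292.5
  gray-bodied vestigial-winged: 520 × 3/16 = 97.5
  ebony-bodied normal-winged: 520 × 3/16 = 97.5
  ebony-bodied vestigial-winged: 520 × 1/16 = 32.5
χ² = Σ (O − E)² / E
  gray-bodied normal-winged: (284 − 292.5)² / 292.5 = 0.2470
  gray-bodied vestigial-winged: (95 − 97.5)² / 97.5 = 0.0641
  ebony-bodied normal-winged: (108 − 97.5)² / 97.5 = 1.1308
  ebony-bodied vestigial-winged: (33 − 32.5)² / 32.5 = 0.0077
χ² = 0.2470 + 0.0641 + 1.1308 + 0.0077 = 1.4496 ≈ 1.450
Degrees of freedom = 4 − 1 = 3; critical value at α = 0.05 is 7.815.
Since 1.450 < 7.815, we fail to reject the null hypothesis — the data are consistent with the 9:3:3:1 ratio.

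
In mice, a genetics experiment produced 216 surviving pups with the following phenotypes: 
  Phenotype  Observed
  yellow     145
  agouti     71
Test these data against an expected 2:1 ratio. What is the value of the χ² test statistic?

Total ratio parts = 3. Expected numbers out of 216:
  yellow: 216 × 2/3 = 144
  agouti: 216 × 1/3 = 72
χ² = Σ (O − E)² / E
  yellow: (145 − 144)² / 144 = 0.0069
  agouti: (71 − 72)² / 72 = 0.0139
χ² = 0.0069 + 0.0139 = 0.0208 ≈ 0.021

0.021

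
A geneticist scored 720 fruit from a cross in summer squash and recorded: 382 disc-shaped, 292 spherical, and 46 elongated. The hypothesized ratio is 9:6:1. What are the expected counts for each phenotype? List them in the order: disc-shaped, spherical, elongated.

405, 270, 45

Expected counts for N = 720 under a 9:6:1 ratio (total parts = 16):
  disc-shaped: 720 × 9/16 = 405
  spherical: 720 × 6/16 = 270
  elongated: 720 × 1/16 = 45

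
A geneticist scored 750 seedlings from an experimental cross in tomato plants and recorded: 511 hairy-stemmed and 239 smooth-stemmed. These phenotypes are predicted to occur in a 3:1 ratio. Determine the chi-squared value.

18.860

Expected counts for N = 750 under a 3:1 ratio (total parts = 4):
  hairy-stemmed: 750 × 3/4 = 562.5
  smooth-stemmed: 750 × 1/4 = 187.5
χ² = Σ (O − E)² / E
  hairy-stemmed: (511 − 562.5)² / 562.5 = 4.7151
  smooth-stemmed: (239 − 187.5)² / 187.5 = 14.1453
χ² = 4.7151 + 14.1453 = 18.8604 ≈ 18.860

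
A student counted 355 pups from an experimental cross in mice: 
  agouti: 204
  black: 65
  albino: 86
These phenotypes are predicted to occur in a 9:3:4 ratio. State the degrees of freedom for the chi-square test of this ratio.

A goodness-of-fit test with 3 phenotype classes has df = 3 − 1 = 2.

2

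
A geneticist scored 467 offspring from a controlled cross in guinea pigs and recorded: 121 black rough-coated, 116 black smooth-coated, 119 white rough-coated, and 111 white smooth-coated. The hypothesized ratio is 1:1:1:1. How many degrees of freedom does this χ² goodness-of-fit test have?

A goodness-of-fit test with 4 phenotype classes has df = 4 − 1 = 3.

3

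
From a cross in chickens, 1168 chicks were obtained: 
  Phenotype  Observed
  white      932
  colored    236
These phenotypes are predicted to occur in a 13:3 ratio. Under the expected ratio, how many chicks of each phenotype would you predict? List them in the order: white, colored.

949, 219

The 13:3 ratio has 16 parts, so with N = 1168 the expected counts are:
  white: 1168 × 13/16 = 949
  colored: 1168 × 3/16 = 219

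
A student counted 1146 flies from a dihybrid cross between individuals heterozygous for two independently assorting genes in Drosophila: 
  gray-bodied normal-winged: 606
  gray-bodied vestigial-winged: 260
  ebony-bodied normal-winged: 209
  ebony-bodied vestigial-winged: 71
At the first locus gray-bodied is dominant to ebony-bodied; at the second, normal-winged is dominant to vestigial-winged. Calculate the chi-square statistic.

A dihybrid F₂ with independent assortment and complete dominance at both loci gives a 9:3:3:1 phenotypic ratio.
Expected counts for N = 1146 under a 9:3:3:1 ratio (total parts = 16):
  gray-bodied normal-winged: 1146 × 9/16 = 644.625
  gray-bodied vestigial-winged: 1146 × 3/16 = 214.875
  ebony-bodied normal-winged: 1146 × 3/16 = 214.875
  ebony-bodied vestigial-winged: 1146 × 1/16 = 71.625
χ² = Σ (O − E)² / E
  gray-bodied normal-winged: (606 − 644.625)² / 644.625 = 2.3144
  gray-bodied vestigial-winged: (260 − 214.875)² / 214.875 = 9.4765
  ebony-bodied normal-winged: (209 − 214.875)² / 214.875 = 0.1606
  ebony-bodied vestigial-winged: (71 − 71.625)² / 71.625 = 0.0055
χ² = 2.3144 + 9.4765 + 0.1606 + 0.0055 = 11.957

11.957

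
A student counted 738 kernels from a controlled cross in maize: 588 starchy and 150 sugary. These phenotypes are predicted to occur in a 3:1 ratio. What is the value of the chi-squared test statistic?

8.602

The 3:1 ratio has 4 parts, so with N = 738 the expected counts are:
  starchy: 738 × 3/4 = 553.5
  sugary: 738 × 1/4 = 184.5
χ² = Σ (O − E)² / E
  starchy: (588 − 553.5)² / 553.5 = 2.1504
  sugary: (150 − 184.5)² / 184.5 = 6.4512
χ² = 2.1504 + 6.4512 = 8.6016 ≈ 8.602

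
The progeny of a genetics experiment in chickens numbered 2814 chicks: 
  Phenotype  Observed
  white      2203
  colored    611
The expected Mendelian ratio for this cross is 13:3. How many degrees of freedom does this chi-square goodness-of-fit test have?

A goodness-of-fit test with 2 phenotype classes has df = 2 − 1 = 1.

1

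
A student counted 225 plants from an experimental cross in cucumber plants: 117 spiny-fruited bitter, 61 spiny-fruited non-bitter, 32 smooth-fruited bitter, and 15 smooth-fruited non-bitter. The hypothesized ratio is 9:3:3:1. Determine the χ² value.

Total ratio parts = 16. Expected numbers out of 225:
  spiny-fruited bitter: 225 × 9/16 = 126.5625
  spiny-fruited non-bitter: 225 × 3/16 = 42.1875
  smooth-fruited bitter: 225 × 3/16 = 42.1875
  smooth-fruited non-bitter: 225 × 1/16 = 14.0625
χ² = Σ (O − E)² / E
  spiny-fruited bitter: (117 − 126.5625)² / 126.5625 = 0.7225
  spiny-fruited non-bitter: (61 − 42.1875)² / 42.1875 = 8.3890
  smooth-fruited bitter: (32 − 42.1875)² / 42.1875 = 2.4601
  smooth-fruited non-bitter: (15 − 14.0625)² / 14.0625 = 0.0625
χ² = 0.7225 + 8.3890 + 2.4601 + 0.0625 = 11.6341 ≈ 11.634

11.634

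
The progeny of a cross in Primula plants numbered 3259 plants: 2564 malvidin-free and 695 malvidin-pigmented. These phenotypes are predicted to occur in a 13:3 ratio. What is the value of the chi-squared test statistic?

Total ratio parts = 16. Expected numbers out of 3259:
  malvidin-free: 3259 × 13/16 = 2647.9375
  malvidin-pigmented: 3259 × 3/16 = 611.0625
χ² = Σ (O − E)² / E
  malvidin-free: (2564 − 2647.9375)² / 2647.9375 = 2.6608
  malvidin-pigmented: (695 − 611.0625)² / 611.0625 = 11.5299
χ² = 2.6608 + 11.5299 = 14.1907 ≈ 14.191

14.191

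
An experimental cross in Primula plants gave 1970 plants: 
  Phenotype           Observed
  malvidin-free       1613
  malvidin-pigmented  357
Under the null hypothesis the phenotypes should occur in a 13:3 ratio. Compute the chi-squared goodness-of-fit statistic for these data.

0.510

The 13:3 ratio has 16 parts, so with N = 1970 the expected counts are:
  malvidin-free: 1970 × 13/16 = 1600.625
  malvidin-pigmented: 1970 × 3/16 = 369.375
χ² = Σ (O − E)² / E
  malvidin-free: (1613 − 1600.625)² / 1600.625 = 0.0957
  malvidin-pigmented: (357 − 369.375)² / 369.375 = 0.4146
χ² = 0.0957 + 0.4146 = 0.5103 ≈ 0.510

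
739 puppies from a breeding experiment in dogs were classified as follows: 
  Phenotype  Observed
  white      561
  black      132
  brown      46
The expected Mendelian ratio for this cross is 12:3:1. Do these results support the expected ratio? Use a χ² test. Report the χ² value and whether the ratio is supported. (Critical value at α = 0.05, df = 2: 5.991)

0.394; consistent

Total ratio parts = 16. Expected numbers out of 739:
  white: 739 × 12/16 = 554.25
  black: 739 × 3/16 = 138.5625
  brown: 739 × 1/16 = 46.1875
χ² = Σ (O − E)² / E
  white: (561 − 554.25)² / 554.25 = 0.0822
  black: (132 − 138.5625)² / 138.5625 = 0.3108
  brown: (46 − 46.1875)² / 46.1875 = 0.0008
χ² = 0.0822 + 0.3108 + 0.0008 = 0.3938 ≈ 0.394
Degrees of freedom = 3 − 1 = 2; critical value at α = 0.05 is 5.991.
Since 0.394 < 5.991, we fail to reject the null hypothesis — the data are consistent with the 12:3:1 ratio.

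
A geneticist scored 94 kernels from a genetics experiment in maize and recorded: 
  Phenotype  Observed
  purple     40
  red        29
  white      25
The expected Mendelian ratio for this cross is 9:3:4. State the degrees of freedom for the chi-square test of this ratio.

A goodness-of-fit test with 3 phenotype classes has df = 3 − 1 = 2.

2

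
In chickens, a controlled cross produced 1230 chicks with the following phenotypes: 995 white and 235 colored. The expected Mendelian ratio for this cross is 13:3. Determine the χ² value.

0.102

The 13:3 ratio has 16 parts, so with N = 1230 the expected counts are:
  white: 1230 × 13/16 = 999.375
  colored: 1230 × 3/16 = 230.625
χ² = Σ (O − E)² / E
  white: (995 − 999.375)² / 999.375 = 0.0192
  colored: (235 − 230.625)² / 230.625 = 0.0830
χ² = 0.0192 + 0.0830 = 0.1022 ≈ 0.102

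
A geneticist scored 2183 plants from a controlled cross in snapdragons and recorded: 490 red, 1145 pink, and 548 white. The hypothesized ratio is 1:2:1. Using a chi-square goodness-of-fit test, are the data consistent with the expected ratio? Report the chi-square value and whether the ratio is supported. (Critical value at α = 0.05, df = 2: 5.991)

8.327; not consistent

Total ratio parts = 4. Expected numbers out of 2183:
  red: 2183 × 1/4 = 545.75
  pink: 2183 × 2/4 = 1091.5
  white: 2183 × 1/4 = 545.75
χ² = Σ (O − E)² / E
  red: (490 − 545.75)² / 545.75 = 5.6950
  pink: (1145 − 1091.5)² / 1091.5 = 2.6223
  white: (548 − 545.75)² / 545.75 = 0.0093
χ² = 5.6950 + 2.6223 + 0.0093 = 8.3266 ≈ 8.327
Degrees of freedom = 3 − 1 = 2; critical value at α = 0.05 is 5.991.
Since 8.327 > 5.991, we reject the null hypothesis — the data do not fit the 1:2:1 ratio.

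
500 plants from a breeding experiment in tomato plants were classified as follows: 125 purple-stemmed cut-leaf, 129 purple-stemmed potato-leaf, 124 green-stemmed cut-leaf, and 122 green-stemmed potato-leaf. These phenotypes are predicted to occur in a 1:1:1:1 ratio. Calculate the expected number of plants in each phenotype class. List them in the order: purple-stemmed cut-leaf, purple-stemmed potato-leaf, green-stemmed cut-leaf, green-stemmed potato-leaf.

Expected counts for N = 500 under a 1:1:1:1 ratio (total parts = 4):
  purple-stemmed cut-leaf: 500 × 1/4 = 125
  purple-stemmed potato-leaf: 500 × 1/4 = 125
  green-stemmed cut-leaf: 500 × 1/4 = 125
  green-stemmed potato-leaf: 500 × 1/4 = 125

125, 125, 125, 125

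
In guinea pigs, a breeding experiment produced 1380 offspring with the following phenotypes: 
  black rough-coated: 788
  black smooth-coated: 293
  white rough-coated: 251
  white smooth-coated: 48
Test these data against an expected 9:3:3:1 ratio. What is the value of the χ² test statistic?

Total ratio parts = 16. Expected numbers out of 1380:
  black rough-coated: 1380 × 9/16 = 776.25
  black smooth-coated: 1380 × 3/16 = 258.75
  white rough-coated: 1380 × 3/16 = 258.75
  white smooth-coated: 1380 × 1/16 = 86.25
χ² = Σ (O − E)² / E
  black rough-coated: (788 − 776.25)² / 776.25 = 0.1779
  black smooth-coated: (293 − 258.75)² / 258.75 = 4.5336
  white rough-coated: (251 − 258.75)² / 258.75 = 0.2321
  white smooth-coated: (48 − 86.25)² / 86.25 = 16.9630
χ² = 0.1779 + 4.5336 + 0.2321 + 16.9630 = 21.9066 ≈ 21.907

21.907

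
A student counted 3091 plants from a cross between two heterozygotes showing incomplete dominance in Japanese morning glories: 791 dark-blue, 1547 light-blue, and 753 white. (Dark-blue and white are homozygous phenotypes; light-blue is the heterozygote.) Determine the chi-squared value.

0.937

With incomplete dominance, a heterozygote × heterozygote cross gives a 1:2:1 phenotypic ratio.
Total ratio parts = 4. Expected numbers out of 3091:
  dark-blue: 3091 × 1/4 = 772.75
  light-blue: 3091 × 2/4 = 1545.5
  white: 3091 × 1/4 = 772.75
χ² = Σ (O − E)² / E
  dark-blue: (791 − 772.75)² / 772.75 = 0.4310
  light-blue: (1547 − 1545.5)² / 1545.5 = 0.0015
  white: (753 − 772.75)² / 772.75 = 0.5048
χ² = 0.4310 + 0.0015 + 0.5048 = 0.9373 ≈ 0.937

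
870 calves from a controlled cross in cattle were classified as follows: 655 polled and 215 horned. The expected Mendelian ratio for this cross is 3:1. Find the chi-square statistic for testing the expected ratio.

Expected counts for N = 870 under a 3:1 ratio (total parts = 4):
  polled: 870 × 3/4 = 652.5
  horned: 870 × 1/4 = 217.5
χ² = Σ (O − E)² / E
  polled: (655 − 652.5)² / 652.5 = 0.0096
  horned: (215 − 217.5)² / 217.5 = 0.0287
χ² = 0.0096 + 0.0287 = 0.0383 ≈ 0.038

0.038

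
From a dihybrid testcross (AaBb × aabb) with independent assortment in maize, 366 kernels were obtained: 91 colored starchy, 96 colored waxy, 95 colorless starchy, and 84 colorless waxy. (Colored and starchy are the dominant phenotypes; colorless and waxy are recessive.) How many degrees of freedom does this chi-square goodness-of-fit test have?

3

A dihybrid testcross with independent assortment gives a 1:1:1:1 ratio.
A goodness-of-fit test with 4 phenotype classes has df = 4 − 1 = 3.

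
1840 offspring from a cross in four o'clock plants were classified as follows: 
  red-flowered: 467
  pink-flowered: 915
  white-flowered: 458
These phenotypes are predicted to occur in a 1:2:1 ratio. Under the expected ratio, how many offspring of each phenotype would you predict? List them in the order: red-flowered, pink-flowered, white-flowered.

460, 920, 460

The 1:2:1 ratio has 4 parts, so with N = 1840 the expected counts are:
  red-flowered: 1840 × 1/4 = 460
  pink-flowered: 1840 × 2/4 = 920
  white-flowered: 1840 × 1/4 = 460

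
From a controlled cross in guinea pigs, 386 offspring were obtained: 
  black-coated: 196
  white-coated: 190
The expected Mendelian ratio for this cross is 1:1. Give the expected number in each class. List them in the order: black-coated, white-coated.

Total ratio parts = 2. Expected numbers out of 386:
  black-coated: 386 × 1/2 = 193
  white-coated: 386 × 1/2 = 193

193, 193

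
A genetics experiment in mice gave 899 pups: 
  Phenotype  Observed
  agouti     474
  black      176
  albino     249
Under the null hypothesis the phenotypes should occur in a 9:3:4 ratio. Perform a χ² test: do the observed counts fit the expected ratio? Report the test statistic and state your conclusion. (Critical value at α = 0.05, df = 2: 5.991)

4.930; consistent

Expected counts for N = 899 under a 9:3:4 ratio (total parts = 16):
  agouti: 899 × 9/16 = 505.6875
  black: 899 × 3/16 = 168.5625
  albino: 899 × 4/16 = 224.75
χ² = Σ (O − E)² / E
  agouti: (474 − 505.6875)² / 505.6875 = 1.9856
  black: (176 − 168.5625)² / 168.5625 = 0.3282
  albino: (249 − 224.75)² / 224.75 = 2.6165
χ² = 1.9856 + 0.3282 + 2.6165 = 4.9303 ≈ 4.930
Degrees of freedom = 3 − 1 = 2; critical value at α = 0.05 is 5.991.
Since 4.930 < 5.991, we fail to reject the null hypothesis — the data are consistent with the 9:3:4 ratio.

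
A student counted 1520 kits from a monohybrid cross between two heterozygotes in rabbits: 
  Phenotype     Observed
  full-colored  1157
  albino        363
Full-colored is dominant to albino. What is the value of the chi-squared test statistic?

For a monohybrid cross between heterozygotes with complete dominance, the expected phenotypic ratio is 3:1.
Total ratio parts = 4. Expected numbers out of 1520:
  full-colored: 1520 × 3/4 = 1140
  albino: 1520 × 1/4 = 380
χ² = Σ (O − E)² / E
  full-colored: (1157 − 1140)² / 1140 = 0.2535
  albino: (363 − 380)² / 380 = 0.7605
χ² = 0.2535 + 0.7605 = 1.014

1.014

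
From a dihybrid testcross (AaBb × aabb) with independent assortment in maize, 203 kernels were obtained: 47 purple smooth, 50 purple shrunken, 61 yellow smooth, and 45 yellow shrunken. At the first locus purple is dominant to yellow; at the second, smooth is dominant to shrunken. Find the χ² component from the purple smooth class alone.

A dihybrid testcross with independent assortment gives a 1:1:1:1 ratio.
Expected counts for N = 203 under a 1:1:1:1 ratio (total parts = 4):
  purple smooth: 203 × 1/4 = 50.75
  purple shrunken: 203 × 1/4 = 50.75
  yellow smooth: 203 × 1/4 = 50.75
  yellow shrunken: 203 × 1/4 = 50.75
Contribution of purple smooth: (47 − 50.75)² / 50.75 = 0.2771

0.277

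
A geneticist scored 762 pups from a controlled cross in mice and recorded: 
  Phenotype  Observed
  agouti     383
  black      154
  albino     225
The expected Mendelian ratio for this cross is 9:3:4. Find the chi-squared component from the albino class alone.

6.248

Expected counts for N = 762 under a 9:3:4 ratio (total parts = 16):
  agouti: 762 × 9/16 = 428.625
  black: 762 × 3/16 = 142.875
  albino: 762 × 4/16 = 190.5
Contribution of albino: (225 − 190.5)² / 190.5 = 6.2480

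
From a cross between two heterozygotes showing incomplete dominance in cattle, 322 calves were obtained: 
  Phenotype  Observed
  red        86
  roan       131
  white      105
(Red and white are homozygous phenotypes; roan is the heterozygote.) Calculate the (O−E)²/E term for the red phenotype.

With incomplete dominance, a heterozygote × heterozygote cross gives a 1:2:1 phenotypic ratio.
Expected counts for N = 322 under a 1:2:1 ratio (total parts = 4):
  red: 322 × 1/4 = 80.5
  roan: 322 × 2/4 = 161
  white: 322 × 1/4 = 80.5
Contribution of red: (86 − 80.5)² / 80.5 = 0.3758

0.376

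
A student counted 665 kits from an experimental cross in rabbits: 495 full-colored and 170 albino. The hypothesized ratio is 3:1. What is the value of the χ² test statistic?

0.113

Expected counts for N = 665 under a 3:1 ratio (total parts = 4):
  full-colored: 665 × 3/4 = 498.75
  albino: 665 × 1/4 = 166.25
χ² = Σ (O − E)² / E
  full-colored: (495 − 498.75)² / 498.75 = 0.0282
  albino: (170 − 166.25)² / 166.25 = 0.0846
χ² = 0.0282 + 0.0846 = 0.1128 ≈ 0.113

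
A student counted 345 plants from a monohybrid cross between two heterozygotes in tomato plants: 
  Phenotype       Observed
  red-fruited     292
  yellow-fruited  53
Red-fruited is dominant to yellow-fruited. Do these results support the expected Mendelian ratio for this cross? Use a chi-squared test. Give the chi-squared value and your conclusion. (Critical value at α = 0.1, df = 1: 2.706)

For a monohybrid cross between heterozygotes with complete dominance, the expected phenotypic ratio is 3:1.
The 3:1 ratio has 4 parts, so with N = 345 the expected counts are:
  red-fruited: 345 × 3/4 = 258.75
  yellow-fruited: 345 × 1/4 = 86.25
χ² = Σ (O − E)² / E
  red-fruited: (292 − 258.75)² / 258.75 = 4.2727
  yellow-fruited: (53 − 86.25)² / 86.25 = 12.8181
χ² = 4.2727 + 12.8181 = 17.0908 ≈ 17.091
Degrees of freedom = 2 − 1 = 1; critical value at α = 0.1 is 2.706.
Since 17.091 > 2.706, we reject the null hypothesis — the data do not fit the 3:1 ratio.

17.091; not consistent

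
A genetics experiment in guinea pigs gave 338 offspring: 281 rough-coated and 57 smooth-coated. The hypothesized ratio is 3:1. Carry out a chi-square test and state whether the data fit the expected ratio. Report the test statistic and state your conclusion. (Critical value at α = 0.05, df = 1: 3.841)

Under the 3:1 hypothesis (Σ ratio = 4, N = 338):
  rough-coated: 338 × 3/4 = 253.5
  smooth-coated: 338 × 1/4 = 84.5
χ² = Σ (O − E)² / E
  rough-coated: (281 − 253.5)² / 253.5 = 2.9832
  smooth-coated: (57 − 84.5)² / 84.5 = 8.9497
χ² = 2.9832 + 8.9497 = 11.9329 ≈ 11.933
Degrees of freedom = 2 − 1 = 1; critical value at α = 0.05 is 3.841.
Since 11.933 > 3.841, we reject the null hypothesis — the data do not fit the 3:1 ratio.

11.933; not consistent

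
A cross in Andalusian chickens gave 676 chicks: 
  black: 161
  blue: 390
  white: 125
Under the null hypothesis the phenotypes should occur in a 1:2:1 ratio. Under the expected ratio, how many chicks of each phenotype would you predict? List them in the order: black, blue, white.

169, 338, 169

Under the 1:2:1 hypothesis (Σ ratio = 4, N = 676):
  black: 676 × 1/4 = 169
  blue: 676 × 2/4 = 338
  white: 676 × 1/4 = 169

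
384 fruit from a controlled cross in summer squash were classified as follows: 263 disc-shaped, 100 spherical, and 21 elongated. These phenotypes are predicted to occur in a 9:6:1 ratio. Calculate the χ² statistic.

Under the 9:6:1 hypothesis (Σ ratio = 16, N = 384):
  disc-shaped: 384 × 9/16 = 216
  spherical: 384 × 6/16 = 144
  elongated: 384 × 1/16 = 24
χ² = Σ (O − E)² / E
  disc-shaped: (263 − 216)² / 216 = 10.2269
  spherical: (100 − 144)² / 144 = 13.4444
  elongated: (21 − 24)² / 24 = 0.3750
χ² = 10.2269 + 13.4444 + 0.3750 = 24.0463 ≈ 24.046

24.046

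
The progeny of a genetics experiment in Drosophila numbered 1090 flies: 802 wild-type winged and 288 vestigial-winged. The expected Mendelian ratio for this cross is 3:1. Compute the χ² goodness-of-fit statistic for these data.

Expected counts for N = 1090 under a 3:1 ratio (total parts = 4):
  wild-type winged: 1090 × 3/4 = 817.5
  vestigial-winged: 1090 × 1/4 = 272.5
χ² = Σ (O − E)² / E
  wild-type winged: (802 − 817.5)² / 817.5 = 0.2939
  vestigial-winged: (288 − 272.5)² / 272.5 = 0.8817
χ² = 0.2939 + 0.8817 = 1.1756 ≈ 1.176

1.176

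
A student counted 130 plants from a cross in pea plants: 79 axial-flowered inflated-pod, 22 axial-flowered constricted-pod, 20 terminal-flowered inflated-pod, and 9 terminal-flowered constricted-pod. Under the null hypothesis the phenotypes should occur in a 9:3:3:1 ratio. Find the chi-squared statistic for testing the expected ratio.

The 9:3:3:1 ratio has 16 parts, so with N = 130 the expected counts are:
  axial-flowered inflated-pod: 130 × 9/16 = 73.125
  axial-flowered constricted-pod: 130 × 3/16 = 24.375
  terminal-flowered inflated-pod: 130 × 3/16 = 24.375
  terminal-flowered constricted-pod: 130 × 1/16 = 8.125
χ² = Σ (O − E)² / E
  axial-flowered inflated-pod: (79 − 73.125)² / 73.125 = 0.4720
  axial-flowered constricted-pod: (22 − 24.375)² / 24.375 = 0.2314
  terminal-flowered inflated-pod: (20 − 24.375)² / 24.375 = 0.7853
  terminal-flowered constricted-pod: (9 − 8.125)² / 8.125 = 0.0942
χ² = 0.4720 + 0.2314 + 0.7853 + 0.0942 = 1.5829 ≈ 1.583

1.583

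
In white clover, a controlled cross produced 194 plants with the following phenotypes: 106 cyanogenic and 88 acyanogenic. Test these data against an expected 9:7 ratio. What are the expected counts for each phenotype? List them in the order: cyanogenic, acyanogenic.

109.125, 84.875

Total ratio parts = 16. Expected numbers out of 194:
  cyanogenic: 194 × 9/16 = 109.125
  acyanogenic: 194 × 7/16 = 84.875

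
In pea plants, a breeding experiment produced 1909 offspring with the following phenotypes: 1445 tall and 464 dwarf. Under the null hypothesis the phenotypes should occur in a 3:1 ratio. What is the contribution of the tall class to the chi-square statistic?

Expected counts for N = 1909 under a 3:1 ratio (total parts = 4):
  tall: 1909 × 3/4 = 1431.75
  dwarf: 1909 × 1/4 = 477.25
Contribution of tall: (1445 − 1431.75)² / 1431.75 = 0.1226

0.123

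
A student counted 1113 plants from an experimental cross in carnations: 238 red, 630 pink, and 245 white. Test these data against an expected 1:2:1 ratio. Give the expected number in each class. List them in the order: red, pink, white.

278.25, 556.5, 278.25

The 1:2:1 ratio has 4 parts, so with N = 1113 the expected counts are:
  red: 1113 × 1/4 = 278.25
  pink: 1113 × 2/4 = 556.5
  white: 1113 × 1/4 = 278.25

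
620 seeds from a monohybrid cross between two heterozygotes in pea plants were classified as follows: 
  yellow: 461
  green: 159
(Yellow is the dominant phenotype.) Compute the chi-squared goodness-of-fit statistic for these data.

For a monohybrid cross between heterozygotes with complete dominance, the expected phenotypic ratio is 3:1.
The 3:1 ratio has 4 parts, so with N = 620 the expected counts are:
  yellow: 620 × 3/4 = 465
  green: 620 × 1/4 = 155
χ² = Σ (O − E)² / E
  yellow: (461 − 465)² / 465 = 0.0344
  green: (159 − 155)² / 155 = 0.1032
χ² = 0.0344 + 0.1032 = 0.1376 ≈ 0.138

0.138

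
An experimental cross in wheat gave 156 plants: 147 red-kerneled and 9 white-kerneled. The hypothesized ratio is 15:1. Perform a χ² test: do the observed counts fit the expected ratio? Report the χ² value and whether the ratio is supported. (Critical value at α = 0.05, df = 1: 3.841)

Under the 15:1 hypothesis (Σ ratio = 16, N = 156):
  red-kerneled: 156 × 15/16 = 146.25
  white-kerneled: 156 × 1/16 = 9.75
χ² = Σ (O − E)² / E
  red-kerneled: (147 − 146.25)² / 146.25 = 0.0038
  white-kerneled: (9 − 9.75)² / 9.75 = 0.0577
χ² = 0.0038 + 0.0577 = 0.0615 ≈ 0.062
Degrees of freedom = 2 − 1 = 1; critical value at α = 0.05 is 3.841.
Since 0.062 < 3.841, we fail to reject the null hypothesis — the data are consistent with the 15:1 ratio.

0.062; consistent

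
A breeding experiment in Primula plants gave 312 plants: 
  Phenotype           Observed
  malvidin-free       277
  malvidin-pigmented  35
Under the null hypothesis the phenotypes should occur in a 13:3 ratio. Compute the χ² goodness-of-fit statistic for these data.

Total ratio parts = 16. Expected numbers out of 312:
  malvidin-free: 312 × 13/16 = 253.5
  malvidin-pigmented: 312 × 3/16 = 58.5
χ² = Σ (O − E)² / E
  malvidin-free: (277 − 253.5)² / 253.5 = 2.1785
  malvidin-pigmented: (35 − 58.5)² / 58.5 = 9.4402
χ² = 2.1785 + 9.4402 = 11.6187 ≈ 11.619

11.619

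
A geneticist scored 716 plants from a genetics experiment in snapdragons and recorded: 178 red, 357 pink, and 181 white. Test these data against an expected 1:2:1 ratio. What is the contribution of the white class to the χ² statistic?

Expected counts for N = 716 under a 1:2:1 ratio (total parts = 4):
  red: 716 × 1/4 = 179
  pink: 716 × 2/4 = 358
  white: 716 × 1/4 = 179
Contribution of white: (181 − 179)² / 179 = 0.0223

0.022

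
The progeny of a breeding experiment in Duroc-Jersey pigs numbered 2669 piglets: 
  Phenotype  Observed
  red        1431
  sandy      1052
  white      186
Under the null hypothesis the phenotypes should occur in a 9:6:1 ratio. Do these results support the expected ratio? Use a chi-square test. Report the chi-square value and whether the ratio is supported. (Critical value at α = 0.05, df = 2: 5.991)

8.112; not consistent

Expected counts for N = 2669 under a 9:6:1 ratio (total parts = 16):
  red: 2669 × 9/16 = 1501.3125
  sandy: 2669 × 6/16 = 1000.875
  white: 2669 × 1/16 = 166.8125
χ² = Σ (O − E)² / E
  red: (1431 − 1501.3125)² / 1501.3125 = 3.2930
  sandy: (1052 − 1000.875)² / 1000.875 = 2.6115
  white: (186 − 166.8125)² / 166.8125 = 2.2070
χ² = 3.2930 + 2.6115 + 2.2070 = 8.1115 ≈ 8.112
Degrees of freedom = 3 − 1 = 2; critical value at α = 0.05 is 5.991.
Since 8.112 > 5.991, we reject the null hypothesis — the data do not fit the 9:6:1 ratio.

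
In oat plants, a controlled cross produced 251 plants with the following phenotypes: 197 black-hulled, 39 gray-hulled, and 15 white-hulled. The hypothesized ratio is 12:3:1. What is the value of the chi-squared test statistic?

The 12:3:1 ratio has 16 parts, so with N = 251 the expected counts are:
  black-hulled: 251 × 12/16 = 188.25
  gray-hulled: 251 × 3/16 = 47.0625
  white-hulled: 251 × 1/16 = 15.6875
χ² = Σ (O − E)² / E
  black-hulled: (197 − 188.25)² / 188.25 = 0.4067
  gray-hulled: (39 − 47.0625)² / 47.0625 = 1.3812
  white-hulled: (15 − 15.6875)² / 15.6875 = 0.0301
χ² = 0.4067 + 1.3812 + 0.0301 = 1.818

1.818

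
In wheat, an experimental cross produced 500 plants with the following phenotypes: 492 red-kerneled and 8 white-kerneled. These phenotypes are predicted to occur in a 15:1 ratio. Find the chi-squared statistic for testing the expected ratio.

18.451

The 15:1 ratio has 16 parts, so with N = 500 the expected counts are:
  red-kerneled: 500 × 15/16 = 468.75
  white-kerneled: 500 × 1/16 = 31.25
χ² = Σ (O − E)² / E
  red-kerneled: (492 − 468.75)² / 468.75 = 1.1532
  white-kerneled: (8 − 31.25)² / 31.25 = 17.2980
χ² = 1.1532 + 17.2980 = 18.4512 ≈ 18.451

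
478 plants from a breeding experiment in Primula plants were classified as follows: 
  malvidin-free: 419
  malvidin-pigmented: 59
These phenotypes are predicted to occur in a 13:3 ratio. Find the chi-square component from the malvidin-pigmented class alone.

Expected counts for N = 478 under a 13:3 ratio (total parts = 16):
  malvidin-free: 478 × 13/16 = 388.375
  malvidin-pigmented: 478 × 3/16 = 89.625
Contribution of malvidin-pigmented: (59 − 89.625)² / 89.625 = 10.4646

10.465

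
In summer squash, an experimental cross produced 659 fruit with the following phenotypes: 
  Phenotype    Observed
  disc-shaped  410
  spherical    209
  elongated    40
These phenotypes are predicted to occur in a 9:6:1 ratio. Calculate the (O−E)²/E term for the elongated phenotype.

0.034

Total ratio parts = 16. Expected numbers out of 659:
  disc-shaped: 659 × 9/16 = 370.6875
  spherical: 659 × 6/16 = 247.125
  elongated: 659 × 1/16 = 41.1875
Contribution of elongated: (40 − 41.1875)² / 41.1875 = 0.0342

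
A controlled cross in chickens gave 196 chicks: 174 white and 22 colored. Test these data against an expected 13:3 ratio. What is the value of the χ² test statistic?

7.286

Total ratio parts = 16. Expected numbers out of 196:
  white: 196 × 13/16 = 159.25
  colored: 196 × 3/16 = 36.75
χ² = Σ (O − E)² / E
  white: (174 − 159.25)² / 159.25 = 1.3662
  colored: (22 − 36.75)² / 36.75 = 5.9201
χ² = 1.3662 + 5.9201 = 7.2863 ≈ 7.286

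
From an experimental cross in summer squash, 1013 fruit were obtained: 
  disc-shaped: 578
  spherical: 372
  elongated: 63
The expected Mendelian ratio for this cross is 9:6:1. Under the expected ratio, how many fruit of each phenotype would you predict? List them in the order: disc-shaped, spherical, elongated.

Total ratio parts = 16. Expected numbers out of 1013:
  disc-shaped: 1013 × 9/16 = 569.8125
  spherical: 1013 × 6/16 = 379.875
  elongated: 1013 × 1/16 = 63.3125

569.8125, 379.875, 63.3125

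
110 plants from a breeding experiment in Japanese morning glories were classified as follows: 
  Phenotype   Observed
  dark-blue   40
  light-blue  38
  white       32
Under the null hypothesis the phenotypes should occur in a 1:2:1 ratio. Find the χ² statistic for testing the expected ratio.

Under the 1:2:1 hypothesis (Σ ratio = 4, N = 110):
  dark-blue: 110 × 1/4 = 27.5
  light-blue: 110 × 2/4 = 55
  white: 110 × 1/4 = 27.5
χ² = Σ (O − E)² / E
  dark-blue: (40 − 27.5)² / 27.5 = 5.6818
  light-blue: (38 − 55)² / 55 = 5.2545
  white: (32 − 27.5)² / 27.5 = 0.7364
χ² = 5.6818 + 5.2545 + 0.7364 = 11.6727 ≈ 11.673

11.673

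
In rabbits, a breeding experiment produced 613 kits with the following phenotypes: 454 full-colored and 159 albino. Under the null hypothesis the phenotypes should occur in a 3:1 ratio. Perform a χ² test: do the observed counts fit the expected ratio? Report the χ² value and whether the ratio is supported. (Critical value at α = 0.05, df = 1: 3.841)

The 3:1 ratio has 4 parts, so with N = 613 the expected counts are:
  full-colored: 613 × 3/4 = 459.75
  albino: 613 × 1/4 = 153.25
χ² = Σ (O − E)² / E
  full-colored: (454 − 459.75)² / 459.75 = 0.0719
  albino: (159 − 153.25)² / 153.25 = 0.2157
χ² = 0.0719 + 0.2157 = 0.2876 ≈ 0.288
Degrees of freedom = 2 − 1 = 1; critical value at α = 0.05 is 3.841.
Since 0.288 < 3.841, we fail to reject the null hypothesis — the data are consistent with the 3:1 ratio.

0.288; consistent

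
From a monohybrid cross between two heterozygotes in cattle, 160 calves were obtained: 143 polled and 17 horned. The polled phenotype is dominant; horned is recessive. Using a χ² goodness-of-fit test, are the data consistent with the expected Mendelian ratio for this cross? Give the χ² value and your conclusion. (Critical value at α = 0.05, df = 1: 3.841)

For a monohybrid cross between heterozygotes with complete dominance, the expected phenotypic ratio is 3:1.
Total ratio parts = 4. Expected numbers out of 160:
  polled: 160 × 3/4 = 120
  horned: 160 × 1/4 = 40
χ² = Σ (O − E)² / E
  polled: (143 − 120)² / 120 = 4.4083
  horned: (17 − 40)² / 40 = 13.2250
χ² = 4.4083 + 13.2250 = 17.6333 ≈ 17.633
Degrees of freedom = 2 − 1 = 1; critical value at α = 0.05 is 3.841.
Since 17.633 > 3.841, we reject the null hypothesis — the data do not fit the 3:1 ratio.

17.633; not consistent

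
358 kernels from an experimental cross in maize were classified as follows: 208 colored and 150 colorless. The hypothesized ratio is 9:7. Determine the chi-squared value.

Expected counts for N = 358 under a 9:7 ratio (total parts = 16):
  colored: 358 × 9/16 = 201.375
  colorless: 358 × 7/16 = 156.625
χ² = Σ (O − E)² / E
  colored: (208 − 201.375)² / 201.375 = 0.2180
  colorless: (150 − 156.625)² / 156.625 = 0.2802
χ² = 0.2180 + 0.2802 = 0.4982 ≈ 0.498

0.498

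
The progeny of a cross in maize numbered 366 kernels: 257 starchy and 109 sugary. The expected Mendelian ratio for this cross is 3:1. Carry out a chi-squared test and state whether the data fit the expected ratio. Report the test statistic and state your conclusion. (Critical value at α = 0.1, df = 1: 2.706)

Expected counts for N = 366 under a 3:1 ratio (total parts = 4):
  starchy: 366 × 3/4 = 274.5
  sugary: 366 × 1/4 = 91.5
χ² = Σ (O − E)² / E
  starchy: (257 − 274.5)² / 274.5 = 1.1157
  sugary: (109 − 91.5)² / 91.5 = 3.3470
χ² = 1.1157 + 3.3470 = 4.4627 ≈ 4.463
Degrees of freedom = 2 − 1 = 1; critical value at α = 0.1 is 2.706.
Since 4.463 > 2.706, we reject the null hypothesis — the data do not fit the 3:1 ratio.

4.463; not consistent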